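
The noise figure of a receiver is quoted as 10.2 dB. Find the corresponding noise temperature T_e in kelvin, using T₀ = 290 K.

F = 10^(10.2/10) = 10.4713
T_e = (F − 1)·T₀ = (10.4713 − 1) × 290 = 2747 K

2747 K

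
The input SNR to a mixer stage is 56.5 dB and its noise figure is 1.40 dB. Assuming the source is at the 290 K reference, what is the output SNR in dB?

By definition F = SNR_in/SNR_out, so in dB: SNR_out = SNR_in − NF
SNR_out = 56.5 − 1.40 = 55.10 dB

55.10 dB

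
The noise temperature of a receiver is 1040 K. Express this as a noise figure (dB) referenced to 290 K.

F = 1 + T_e/T₀ = 1 + 1040/290 = 4.58621
NF = 10 log₁₀(4.58621) = 6.61 dB

6.61 dB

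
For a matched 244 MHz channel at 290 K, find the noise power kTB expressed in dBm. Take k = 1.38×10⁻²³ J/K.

−90.1 dBm

P_n = kTB = 1.38×10⁻²³ × 290 × 2.44×10⁸ = 9.76×10⁻¹³ W
In dBm: 10 log₁₀(9.76×10⁻¹³ / 10⁻³) = −90.1 dBm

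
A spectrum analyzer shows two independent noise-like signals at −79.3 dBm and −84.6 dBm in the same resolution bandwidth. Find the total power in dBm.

Convert to linear, add, convert back:
P₁ = 1.17×10⁻¹¹ W, P₂ = 3.47×10⁻¹² W
P_tot = 1.52×10⁻¹¹ W → 10 log₁₀(P_tot / 10⁻³) = −78.2 dBm

−78.2 dBm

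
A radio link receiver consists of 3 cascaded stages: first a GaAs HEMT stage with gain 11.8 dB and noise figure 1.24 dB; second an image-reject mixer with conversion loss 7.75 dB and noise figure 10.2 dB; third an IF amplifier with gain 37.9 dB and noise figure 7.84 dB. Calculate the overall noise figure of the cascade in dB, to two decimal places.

Convert to linear (a loss of L dB is a gain of −L dB): F_i = 10^(NF_i/10), G_i = 10^(G_i,dB/10)
  Stage 1: F_1 = 10^(1.24/10) = 1.330, G_1 = 10^(11.8/10) = 15.14
  Stage 2: F_2 = 10^(10.2/10) = 10.47, G_2 = 10^(−7.75/10) = 0.1679
  Stage 3: F_3 = 10^(7.84/10) = 6.081, G_3 = 10^(37.9/10) = 6166
Friis cascade:
  F = 1.330 + (10.47 − 1)/15.14 + (6.081 − 1)/2.541 = 3.956
NF = 10 log₁₀(3.956) = 5.97 dB

5.97 dB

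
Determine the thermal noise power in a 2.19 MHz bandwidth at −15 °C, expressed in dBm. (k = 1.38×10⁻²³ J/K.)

−111.1 dBm

T = −15 °C + 273.15 = 258.15 K
P_n = kTB = 1.38×10⁻²³ × 258.15 × 2.19×10⁶ = 7.80×10⁻¹⁵ W
In dBm: 10 log₁₀(7.80×10⁻¹⁵ / 10⁻³) = −111.1 dBm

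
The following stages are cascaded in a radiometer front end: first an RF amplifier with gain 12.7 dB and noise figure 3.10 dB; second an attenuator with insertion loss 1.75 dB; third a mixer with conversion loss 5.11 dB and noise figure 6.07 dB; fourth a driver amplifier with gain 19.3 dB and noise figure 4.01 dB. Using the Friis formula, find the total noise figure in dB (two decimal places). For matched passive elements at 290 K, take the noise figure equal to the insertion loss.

Convert to linear (a loss of L dB is a gain of −L dB): F_i = 10^(NF_i/10), G_i = 10^(G_i,dB/10)
  Stage 1: F_1 = 10^(3.10/10) = 2.042, G_1 = 10^(12.7/10) = 18.62
  Stage 2: F_2 = 10^(1.75/10) = 1.496, G_2 = 10^(−1.75/10) = 0.6683
  Stage 3: F_3 = 10^(6.07/10) = 4.046, G_3 = 10^(−5.11/10) = 0.3083
  Stage 4: F_4 = 10^(4.01/10) = 2.518, G_4 = 10^(19.3/10) = 85.11
Friis cascade:
  F = 2.042 + (1.496 − 1)/18.62 + (4.046 − 1)/12.45 + (2.518 − 1)/3.837 = 2.709
NF = 10 log₁₀(2.709) = 4.33 dB

4.33 dB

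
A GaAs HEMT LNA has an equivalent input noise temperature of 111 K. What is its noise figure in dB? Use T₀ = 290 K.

F = 1 + T_e/T₀ = 1 + 111/290 = 1.38276
NF = 10 log₁₀(1.38276) = 1.41 dB

1.41 dB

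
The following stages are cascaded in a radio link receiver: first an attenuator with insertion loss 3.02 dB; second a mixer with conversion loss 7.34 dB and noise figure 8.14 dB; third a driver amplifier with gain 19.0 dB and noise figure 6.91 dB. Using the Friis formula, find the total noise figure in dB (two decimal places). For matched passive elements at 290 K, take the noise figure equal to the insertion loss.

Convert to linear (a loss of L dB is a gain of −L dB): F_i = 10^(NF_i/10), G_i = 10^(G_i,dB/10)
  Stage 1: F_1 = 10^(3.02/10) = 2.004, G_1 = 10^(−3.02/10) = 0.4989
  Stage 2: F_2 = 10^(8.14/10) = 6.516, G_2 = 10^(−7.34/10) = 0.1845
  Stage 3: F_3 = 10^(6.91/10) = 4.909, G_3 = 10^(19.0/10) = 79.43
Friis cascade:
  F = 2.004 + (6.516 − 1)/0.4989 + (4.909 − 1)/0.09204 = 55.53
NF = 10 log₁₀(55.53) = 17.45 dB

17.45 dB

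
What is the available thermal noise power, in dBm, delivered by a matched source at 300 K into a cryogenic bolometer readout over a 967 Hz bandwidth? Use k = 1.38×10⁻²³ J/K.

−144.0 dBm

P_n = kTB = 1.38×10⁻²³ × 300 × 9.67×10² = 4.00×10⁻¹⁸ W
In dBm: 10 log₁₀(4.00×10⁻¹⁸ / 10⁻³) = −144.0 dBm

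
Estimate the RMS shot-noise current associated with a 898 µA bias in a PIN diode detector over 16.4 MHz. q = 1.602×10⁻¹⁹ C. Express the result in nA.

68.7 nA

I_n = √(2qI·B)
2qI·B = 2 × 1.602×10⁻¹⁹ × 8.98×10⁻⁴ × 1.64×10⁷ = 4.72×10⁻¹⁵ A²
I_n = √(4.72×10⁻¹⁵) = 6.87×10⁻⁸ A = 68.7 nA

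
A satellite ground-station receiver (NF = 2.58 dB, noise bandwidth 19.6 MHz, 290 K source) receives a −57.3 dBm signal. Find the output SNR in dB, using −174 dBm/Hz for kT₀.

Noise floor: N = −174 + 10 log₁₀(B) + NF
10 log₁₀(1.96×10⁷) = 72.92 dB
N = −174 + 72.92 + 2.58 = −98.50 dBm
SNR = P_sig − N = −57.3 − (−98.50) = 41.20 dB → 41.2 dB

41.2 dB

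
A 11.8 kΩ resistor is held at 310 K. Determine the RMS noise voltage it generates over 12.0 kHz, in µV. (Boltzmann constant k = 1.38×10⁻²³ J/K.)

1.56 µV

V_n = √(4kTRB)
4kTRB = 4 × 1.38×10⁻²³ × 310 × 1.18×10⁴ × 1.20×10⁴ = 2.42×10⁻¹² V²
V_n = √(2.42×10⁻¹²) = 1.56×10⁻⁶ V = 1.56 µV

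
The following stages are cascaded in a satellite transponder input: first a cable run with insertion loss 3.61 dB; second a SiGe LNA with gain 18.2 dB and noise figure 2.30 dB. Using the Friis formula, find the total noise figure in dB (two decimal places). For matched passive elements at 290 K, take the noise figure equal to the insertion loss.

5.91 dB

Convert to linear (a loss of L dB is a gain of −L dB): F_i = 10^(NF_i/10), G_i = 10^(G_i,dB/10)
  Stage 1: F_1 = 10^(3.61/10) = 2.296, G_1 = 10^(−3.61/10) = 0.4355
  Stage 2: F_2 = 10^(2.30/10) = 1.698, G_2 = 10^(18.2/10) = 66.07
Friis cascade:
  F = 2.296 + (1.698 − 1)/0.4355 = 3.899
NF = 10 log₁₀(3.899) = 5.91 dB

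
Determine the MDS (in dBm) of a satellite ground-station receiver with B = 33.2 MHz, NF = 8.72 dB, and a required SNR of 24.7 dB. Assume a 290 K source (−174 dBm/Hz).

Sensitivity = −174 + 10 log₁₀(B) + NF + SNR_min
= −174 + 75.21 + 8.72 + 24.7
= −65.37 dBm → −65.4 dBm

−65.4 dBm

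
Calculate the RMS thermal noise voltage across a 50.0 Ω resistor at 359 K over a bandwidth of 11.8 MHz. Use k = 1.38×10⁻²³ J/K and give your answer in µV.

3.42 µV

V_n = √(4kTRB)
4kTRB = 4 × 1.38×10⁻²³ × 359 × 5.00×10¹ × 1.18×10⁷ = 1.17×10⁻¹¹ V²
V_n = √(1.17×10⁻¹¹) = 3.42×10⁻⁶ V = 3.42 µV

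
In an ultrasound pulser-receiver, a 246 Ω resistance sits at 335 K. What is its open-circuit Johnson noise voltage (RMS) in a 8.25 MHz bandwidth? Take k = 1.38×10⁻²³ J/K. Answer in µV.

V_n = √(4kTRB)
4kTRB = 4 × 1.38×10⁻²³ × 335 × 2.46×10² × 8.25×10⁶ = 3.75×10⁻¹¹ V²
V_n = √(3.75×10⁻¹¹) = 6.13×10⁻⁶ V = 6.13 µV

6.13 µV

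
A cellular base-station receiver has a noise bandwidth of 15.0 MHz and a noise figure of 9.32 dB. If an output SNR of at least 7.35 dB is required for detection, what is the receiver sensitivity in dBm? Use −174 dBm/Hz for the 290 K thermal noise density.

−85.6 dBm

Sensitivity = −174 + 10 log₁₀(B) + NF + SNR_min
= −174 + 71.76 + 9.32 + 7.35
= −85.57 dBm → −85.6 dBm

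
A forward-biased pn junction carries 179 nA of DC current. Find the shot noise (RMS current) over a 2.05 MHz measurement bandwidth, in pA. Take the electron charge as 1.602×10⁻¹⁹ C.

I_n = √(2qI·B)
2qI·B = 2 × 1.602×10⁻¹⁹ × 1.79×10⁻⁷ × 2.05×10⁶ = 1.18×10⁻¹⁹ A²
I_n = √(1.18×10⁻¹⁹) = 3.43×10⁻¹⁰ A = 343 pA

343 pA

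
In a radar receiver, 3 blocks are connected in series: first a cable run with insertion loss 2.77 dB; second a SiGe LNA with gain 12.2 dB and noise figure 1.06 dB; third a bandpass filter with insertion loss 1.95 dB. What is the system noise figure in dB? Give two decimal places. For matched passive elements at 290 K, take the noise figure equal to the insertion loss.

Convert to linear (a loss of L dB is a gain of −L dB): F_i = 10^(NF_i/10), G_i = 10^(G_i,dB/10)
  Stage 1: F_1 = 10^(2.77/10) = 1.892, G_1 = 10^(−2.77/10) = 0.5284
  Stage 2: F_2 = 10^(1.06/10) = 1.276, G_2 = 10^(12.2/10) = 16.60
  Stage 3: F_3 = 10^(1.95/10) = 1.567, G_3 = 10^(−1.95/10) = 0.6383
Friis cascade:
  F = 1.892 + (1.276 − 1)/0.5284 + (1.567 − 1)/8.770 = 2.480
NF = 10 log₁₀(2.480) = 3.94 dB

3.94 dB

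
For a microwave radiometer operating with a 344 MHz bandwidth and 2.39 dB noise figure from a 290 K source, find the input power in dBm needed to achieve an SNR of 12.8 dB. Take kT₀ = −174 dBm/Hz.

Sensitivity = −174 + 10 log₁₀(B) + NF + SNR_min
= −174 + 85.37 + 2.39 + 12.8
= −73.44 dBm → −73.4 dBm

−73.4 dBm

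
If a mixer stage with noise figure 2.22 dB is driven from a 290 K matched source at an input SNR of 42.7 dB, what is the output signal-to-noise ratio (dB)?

By definition F = SNR_in/SNR_out, so in dB: SNR_out = SNR_in − NF
SNR_out = 42.7 − 2.22 = 40.48 dB

40.48 dB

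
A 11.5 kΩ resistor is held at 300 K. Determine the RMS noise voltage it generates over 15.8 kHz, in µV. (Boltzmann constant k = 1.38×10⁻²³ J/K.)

1.73 µV

V_n = √(4kTRB)
4kTRB = 4 × 1.38×10⁻²³ × 300 × 1.15×10⁴ × 1.58×10⁴ = 3.01×10⁻¹² V²
V_n = √(3.01×10⁻¹²) = 1.73×10⁻⁶ V = 1.73 µV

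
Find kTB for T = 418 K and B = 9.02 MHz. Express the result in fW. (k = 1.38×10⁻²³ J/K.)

P_n = kTB = 1.38×10⁻²³ × 418 × 9.02×10⁶ = 5.20×10⁻¹⁴ W = 52.0 fW

52.0 fW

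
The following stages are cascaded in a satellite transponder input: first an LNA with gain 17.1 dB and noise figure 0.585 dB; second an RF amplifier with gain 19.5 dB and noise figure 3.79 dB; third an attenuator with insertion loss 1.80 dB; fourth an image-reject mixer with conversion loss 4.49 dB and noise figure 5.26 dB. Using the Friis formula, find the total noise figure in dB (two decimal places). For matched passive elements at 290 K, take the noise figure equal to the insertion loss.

0.69 dB

Convert to linear (a loss of L dB is a gain of −L dB): F_i = 10^(NF_i/10), G_i = 10^(G_i,dB/10)
  Stage 1: F_1 = 10^(0.585/10) = 1.144, G_1 = 10^(17.1/10) = 51.29
  Stage 2: F_2 = 10^(3.79/10) = 2.393, G_2 = 10^(19.5/10) = 89.13
  Stage 3: F_3 = 10^(1.80/10) = 1.514, G_3 = 10^(−1.80/10) = 0.6607
  Stage 4: F_4 = 10^(5.26/10) = 3.357, G_4 = 10^(−4.49/10) = 0.3556
Friis cascade:
  F = 1.144 + (2.393 − 1)/51.29 + (1.514 − 1)/4571 + (3.357 − 1)/3020 = 1.172
NF = 10 log₁₀(1.172) = 0.69 dB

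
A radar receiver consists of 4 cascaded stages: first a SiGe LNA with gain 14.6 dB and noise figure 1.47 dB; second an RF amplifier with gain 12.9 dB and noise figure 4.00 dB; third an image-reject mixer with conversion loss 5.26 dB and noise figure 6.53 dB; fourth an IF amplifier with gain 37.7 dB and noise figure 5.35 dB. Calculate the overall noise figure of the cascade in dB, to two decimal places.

Convert to linear (a loss of L dB is a gain of −L dB): F_i = 10^(NF_i/10), G_i = 10^(G_i,dB/10)
  Stage 1: F_1 = 10^(1.47/10) = 1.403, G_1 = 10^(14.6/10) = 28.84
  Stage 2: F_2 = 10^(4.00/10) = 2.512, G_2 = 10^(12.9/10) = 19.50
  Stage 3: F_3 = 10^(6.53/10) = 4.498, G_3 = 10^(−5.26/10) = 0.2979
  Stage 4: F_4 = 10^(5.35/10) = 3.428, G_4 = 10^(37.7/10) = 5888
Friis cascade:
  F = 1.403 + (2.512 − 1)/28.84 + (4.498 − 1)/562.3 + (3.428 − 1)/167.5 = 1.476
NF = 10 log₁₀(1.476) = 1.69 dB

1.69 dB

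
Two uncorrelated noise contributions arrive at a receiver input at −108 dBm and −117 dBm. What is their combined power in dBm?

Convert to linear, add, convert back:
P₁ = 1.58×10⁻¹⁴ W, P₂ = 2.00×10⁻¹⁵ W
P_tot = 1.78×10⁻¹⁴ W → 10 log₁₀(P_tot / 10⁻³) = −107.5 dBm

−107.5 dBm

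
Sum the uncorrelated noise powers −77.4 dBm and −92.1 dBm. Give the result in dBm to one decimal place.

Convert to linear, add, convert back:
P₁ = 1.82×10⁻¹¹ W, P₂ = 6.17×10⁻¹³ W
P_tot = 1.88×10⁻¹¹ W → 10 log₁₀(P_tot / 10⁻³) = −77.3 dBm

−77.3 dBm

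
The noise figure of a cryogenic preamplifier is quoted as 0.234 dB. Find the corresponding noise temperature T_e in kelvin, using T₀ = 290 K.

16.1 K

F = 10^(0.234/10) = 1.05536
T_e = (F − 1)·T₀ = (1.05536 − 1) × 290 = 16.1 K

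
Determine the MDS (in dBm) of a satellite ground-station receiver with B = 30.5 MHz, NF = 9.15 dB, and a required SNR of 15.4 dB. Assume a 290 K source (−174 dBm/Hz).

Sensitivity = −174 + 10 log₁₀(B) + NF + SNR_min
= −174 + 74.84 + 9.15 + 15.4
= −74.61 dBm → −74.6 dBm

−74.6 dBm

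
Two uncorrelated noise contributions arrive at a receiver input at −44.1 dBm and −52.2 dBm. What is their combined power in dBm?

Convert to linear, add, convert back:
P₁ = 3.89×10⁻⁸ W, P₂ = 6.03×10⁻⁹ W
P_tot = 4.49×10⁻⁸ W → 10 log₁₀(P_tot / 10⁻³) = −43.5 dBm

−43.5 dBm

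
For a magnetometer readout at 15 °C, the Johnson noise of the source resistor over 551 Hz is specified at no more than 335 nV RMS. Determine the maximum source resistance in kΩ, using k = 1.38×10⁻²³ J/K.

12.8 kΩ

T = 15 °C + 273.15 = 288.15 K
Johnson–Nyquist: V_n = √(4kTRB) ⇒ R = V_n² / (4kTB)
4kTB = 4 × 1.38×10⁻²³ × 288.15 × 5.51×10² = 8.76×10⁻¹⁸
R = (3.35×10⁻⁷)² / 8.76×10⁻¹⁸ = 1.28×10⁴ Ω = 12.8 kΩ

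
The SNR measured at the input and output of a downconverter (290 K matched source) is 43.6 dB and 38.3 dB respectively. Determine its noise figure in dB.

NF (dB) = SNR_in(dB) − SNR_out(dB) when the source is at T₀
NF = 43.6 − 38.3 = 5.3 dB

5.3 dB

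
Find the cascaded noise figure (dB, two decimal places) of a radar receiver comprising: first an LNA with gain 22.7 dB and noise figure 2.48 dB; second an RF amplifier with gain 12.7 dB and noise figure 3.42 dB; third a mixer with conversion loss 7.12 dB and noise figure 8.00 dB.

2.50 dB

Convert to linear (a loss of L dB is a gain of −L dB): F_i = 10^(NF_i/10), G_i = 10^(G_i,dB/10)
  Stage 1: F_1 = 10^(2.48/10) = 1.770, G_1 = 10^(22.7/10) = 186.2
  Stage 2: F_2 = 10^(3.42/10) = 2.198, G_2 = 10^(12.7/10) = 18.62
  Stage 3: F_3 = 10^(8.00/10) = 6.310, G_3 = 10^(−7.12/10) = 0.1941
Friis cascade:
  F = 1.770 + (2.198 − 1)/186.2 + (6.310 − 1)/3467 = 1.778
NF = 10 log₁₀(1.778) = 2.50 dB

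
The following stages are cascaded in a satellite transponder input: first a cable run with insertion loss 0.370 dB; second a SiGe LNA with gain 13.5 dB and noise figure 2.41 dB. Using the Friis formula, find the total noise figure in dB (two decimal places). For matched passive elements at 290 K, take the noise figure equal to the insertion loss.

Convert to linear (a loss of L dB is a gain of −L dB): F_i = 10^(NF_i/10), G_i = 10^(G_i,dB/10)
  Stage 1: F_1 = 10^(0.370/10) = 1.089, G_1 = 10^(−0.370/10) = 0.9183
  Stage 2: F_2 = 10^(2.41/10) = 1.742, G_2 = 10^(13.5/10) = 22.39
Friis cascade:
  F = 1.089 + (1.742 − 1)/0.9183 = 1.897
NF = 10 log₁₀(1.897) = 2.78 dB

2.78 dB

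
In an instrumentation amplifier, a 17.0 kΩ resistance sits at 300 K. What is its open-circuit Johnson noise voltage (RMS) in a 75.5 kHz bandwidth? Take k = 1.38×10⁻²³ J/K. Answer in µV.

4.61 µV

V_n = √(4kTRB)
4kTRB = 4 × 1.38×10⁻²³ × 300 × 1.70×10⁴ × 7.55×10⁴ = 2.13×10⁻¹¹ V²
V_n = √(2.13×10⁻¹¹) = 4.61×10⁻⁶ V = 4.61 µV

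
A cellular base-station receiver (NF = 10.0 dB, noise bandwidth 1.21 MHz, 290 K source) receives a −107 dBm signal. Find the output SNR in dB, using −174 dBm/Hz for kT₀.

−3.8 dB

Noise floor: N = −174 + 10 log₁₀(B) + NF
10 log₁₀(1.21×10⁶) = 60.83 dB
N = −174 + 60.83 + 10.0 = −103.17 dBm
SNR = P_sig − N = −107 − (−103.17) = −3.83 dB → −3.8 dB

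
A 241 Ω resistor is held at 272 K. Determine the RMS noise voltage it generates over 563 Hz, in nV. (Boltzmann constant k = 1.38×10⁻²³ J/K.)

45.1 nV

V_n = √(4kTRB)
4kTRB = 4 × 1.38×10⁻²³ × 272 × 2.41×10² × 5.63×10² = 2.04×10⁻¹⁵ V²
V_n = √(2.04×10⁻¹⁵) = 4.51×10⁻⁸ V = 45.1 nV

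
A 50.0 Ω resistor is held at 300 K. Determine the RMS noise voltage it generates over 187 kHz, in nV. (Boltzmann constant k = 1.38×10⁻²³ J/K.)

393 nV

V_n = √(4kTRB)
4kTRB = 4 × 1.38×10⁻²³ × 300 × 5.00×10¹ × 1.87×10⁵ = 1.55×10⁻¹³ V²
V_n = √(1.55×10⁻¹³) = 3.93×10⁻⁷ V = 393 nV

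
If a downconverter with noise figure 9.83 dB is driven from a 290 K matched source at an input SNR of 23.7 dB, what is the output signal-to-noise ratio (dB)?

13.87 dB

By definition F = SNR_in/SNR_out, so in dB: SNR_out = SNR_in − NF
SNR_out = 23.7 − 9.83 = 13.87 dB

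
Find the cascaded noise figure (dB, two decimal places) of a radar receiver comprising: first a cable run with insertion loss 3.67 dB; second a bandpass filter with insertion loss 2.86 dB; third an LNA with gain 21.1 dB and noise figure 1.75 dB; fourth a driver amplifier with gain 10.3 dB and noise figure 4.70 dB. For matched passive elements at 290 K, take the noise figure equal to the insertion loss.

8.32 dB

Convert to linear (a loss of L dB is a gain of −L dB): F_i = 10^(NF_i/10), G_i = 10^(G_i,dB/10)
  Stage 1: F_1 = 10^(3.67/10) = 2.328, G_1 = 10^(−3.67/10) = 0.4295
  Stage 2: F_2 = 10^(2.86/10) = 1.932, G_2 = 10^(−2.86/10) = 0.5176
  Stage 3: F_3 = 10^(1.75/10) = 1.496, G_3 = 10^(21.1/10) = 128.8
  Stage 4: F_4 = 10^(4.70/10) = 2.951, G_4 = 10^(10.3/10) = 10.72
Friis cascade:
  F = 2.328 + (1.932 − 1)/0.4295 + (1.496 − 1)/0.2223 + (2.951 − 1)/28.64 = 6.798
NF = 10 log₁₀(6.798) = 8.32 dB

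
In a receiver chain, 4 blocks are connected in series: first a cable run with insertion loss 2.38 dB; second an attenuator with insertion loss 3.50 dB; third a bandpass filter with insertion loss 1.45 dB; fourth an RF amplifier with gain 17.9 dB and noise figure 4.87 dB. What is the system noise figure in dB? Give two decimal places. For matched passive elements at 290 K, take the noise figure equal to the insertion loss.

Convert to linear (a loss of L dB is a gain of −L dB): F_i = 10^(NF_i/10), G_i = 10^(G_i,dB/10)
  Stage 1: F_1 = 10^(2.38/10) = 1.730, G_1 = 10^(−2.38/10) = 0.5781
  Stage 2: F_2 = 10^(3.50/10) = 2.239, G_2 = 10^(−3.50/10) = 0.4467
  Stage 3: F_3 = 10^(1.45/10) = 1.396, G_3 = 10^(−1.45/10) = 0.7161
  Stage 4: F_4 = 10^(4.87/10) = 3.069, G_4 = 10^(17.9/10) = 61.66
Friis cascade:
  F = 1.730 + (2.239 − 1)/0.5781 + (1.396 − 1)/0.2582 + (3.069 − 1)/0.1849 = 16.60
NF = 10 log₁₀(16.60) = 12.20 dB

12.20 dB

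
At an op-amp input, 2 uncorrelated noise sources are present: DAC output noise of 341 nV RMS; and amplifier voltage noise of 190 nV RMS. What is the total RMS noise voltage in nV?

Uncorrelated sources add in power (mean-square): V_tot = √(ΣV_i²)
V_tot = √[(3.41×10⁻⁷)² + (1.90×10⁻⁷)²] = 3.90×10⁻⁷ V = 390 nV

390 nV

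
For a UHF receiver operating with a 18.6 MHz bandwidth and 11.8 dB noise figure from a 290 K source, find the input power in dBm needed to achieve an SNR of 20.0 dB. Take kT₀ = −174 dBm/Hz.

−69.5 dBm

Sensitivity = −174 + 10 log₁₀(B) + NF + SNR_min
= −174 + 72.7 + 11.8 + 20.0
= −69.5 dBm → −69.5 dBm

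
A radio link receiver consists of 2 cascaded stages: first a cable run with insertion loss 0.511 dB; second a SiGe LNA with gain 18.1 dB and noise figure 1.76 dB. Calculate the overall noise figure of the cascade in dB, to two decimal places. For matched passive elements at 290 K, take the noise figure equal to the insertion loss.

2.27 dB

Convert to linear (a loss of L dB is a gain of −L dB): F_i = 10^(NF_i/10), G_i = 10^(G_i,dB/10)
  Stage 1: F_1 = 10^(0.511/10) = 1.125, G_1 = 10^(−0.511/10) = 0.8890
  Stage 2: F_2 = 10^(1.76/10) = 1.500, G_2 = 10^(18.1/10) = 64.57
Friis cascade:
  F = 1.125 + (1.500 − 1)/0.8890 = 1.687
NF = 10 log₁₀(1.687) = 2.27 dB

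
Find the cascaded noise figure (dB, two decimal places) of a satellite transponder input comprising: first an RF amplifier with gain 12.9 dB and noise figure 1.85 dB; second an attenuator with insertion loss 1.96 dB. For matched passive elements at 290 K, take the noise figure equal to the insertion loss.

Convert to linear (a loss of L dB is a gain of −L dB): F_i = 10^(NF_i/10), G_i = 10^(G_i,dB/10)
  Stage 1: F_1 = 10^(1.85/10) = 1.531, G_1 = 10^(12.9/10) = 19.50
  Stage 2: F_2 = 10^(1.96/10) = 1.570, G_2 = 10^(−1.96/10) = 0.6368
Friis cascade:
  F = 1.531 + (1.570 − 1)/19.50 = 1.560
NF = 10 log₁₀(1.560) = 1.93 dB

1.93 dB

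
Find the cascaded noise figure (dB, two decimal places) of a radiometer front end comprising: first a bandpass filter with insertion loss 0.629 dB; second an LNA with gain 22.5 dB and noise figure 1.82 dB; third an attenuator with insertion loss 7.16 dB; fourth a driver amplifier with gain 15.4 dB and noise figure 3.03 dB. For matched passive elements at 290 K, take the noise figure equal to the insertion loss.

2.60 dB

Convert to linear (a loss of L dB is a gain of −L dB): F_i = 10^(NF_i/10), G_i = 10^(G_i,dB/10)
  Stage 1: F_1 = 10^(0.629/10) = 1.156, G_1 = 10^(−0.629/10) = 0.8652
  Stage 2: F_2 = 10^(1.82/10) = 1.521, G_2 = 10^(22.5/10) = 177.8
  Stage 3: F_3 = 10^(7.16/10) = 5.200, G_3 = 10^(−7.16/10) = 0.1923
  Stage 4: F_4 = 10^(3.03/10) = 2.009, G_4 = 10^(15.4/10) = 34.67
Friis cascade:
  F = 1.156 + (1.521 − 1)/0.8652 + (5.200 − 1)/153.9 + (2.009 − 1)/29.59 = 1.819
NF = 10 log₁₀(1.819) = 2.60 dB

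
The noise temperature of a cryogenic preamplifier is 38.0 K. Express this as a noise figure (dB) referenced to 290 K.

F = 1 + T_e/T₀ = 1 + 38.0/290 = 1.13103
NF = 10 log₁₀(1.13103) = 0.535 dB

0.535 dB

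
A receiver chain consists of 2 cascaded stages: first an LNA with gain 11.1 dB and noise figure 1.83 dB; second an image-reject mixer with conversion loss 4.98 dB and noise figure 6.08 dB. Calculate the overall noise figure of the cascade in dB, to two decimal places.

Convert to linear (a loss of L dB is a gain of −L dB): F_i = 10^(NF_i/10), G_i = 10^(G_i,dB/10)
  Stage 1: F_1 = 10^(1.83/10) = 1.524, G_1 = 10^(11.1/10) = 12.88
  Stage 2: F_2 = 10^(6.08/10) = 4.055, G_2 = 10^(−4.98/10) = 0.3177
Friis cascade:
  F = 1.524 + (4.055 − 1)/12.88 = 1.761
NF = 10 log₁₀(1.761) = 2.46 dB

2.46 dB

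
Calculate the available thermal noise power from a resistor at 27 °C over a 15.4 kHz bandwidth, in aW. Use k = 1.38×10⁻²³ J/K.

63.8 aW

T = 27 °C + 273.15 = 300.15 K
P_n = kTB = 1.38×10⁻²³ × 300.15 × 1.54×10⁴ = 6.38×10⁻¹⁷ W = 63.8 aW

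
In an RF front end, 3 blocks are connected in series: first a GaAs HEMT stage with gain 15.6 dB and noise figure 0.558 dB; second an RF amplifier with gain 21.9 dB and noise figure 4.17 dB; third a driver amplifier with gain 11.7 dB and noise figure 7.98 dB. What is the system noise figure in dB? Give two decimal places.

0.73 dB

Convert to linear (a loss of L dB is a gain of −L dB): F_i = 10^(NF_i/10), G_i = 10^(G_i,dB/10)
  Stage 1: F_1 = 10^(0.558/10) = 1.137, G_1 = 10^(15.6/10) = 36.31
  Stage 2: F_2 = 10^(4.17/10) = 2.612, G_2 = 10^(21.9/10) = 154.9
  Stage 3: F_3 = 10^(7.98/10) = 6.281, G_3 = 10^(11.7/10) = 14.79
Friis cascade:
  F = 1.137 + (2.612 − 1)/36.31 + (6.281 − 1)/5623 = 1.182
NF = 10 log₁₀(1.182) = 0.73 dB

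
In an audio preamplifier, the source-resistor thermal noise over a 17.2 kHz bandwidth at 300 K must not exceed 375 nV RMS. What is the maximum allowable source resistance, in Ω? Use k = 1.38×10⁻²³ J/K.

Johnson–Nyquist: V_n = √(4kTRB) ⇒ R = V_n² / (4kTB)
4kTB = 4 × 1.38×10⁻²³ × 300 × 1.72×10⁴ = 2.85×10⁻¹⁶
R = (3.75×10⁻⁷)² / 2.85×10⁻¹⁶ = 4.94×10² Ω = 494 Ω

494 Ω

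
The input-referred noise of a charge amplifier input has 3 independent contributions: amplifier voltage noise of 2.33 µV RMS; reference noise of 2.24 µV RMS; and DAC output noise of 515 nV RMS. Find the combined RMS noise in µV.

Uncorrelated sources add in power (mean-square): V_tot = √(ΣV_i²)
V_tot = √[(2.33×10⁻⁶)² + (2.24×10⁻⁶)² + (5.15×10⁻⁷)²] = 3.27×10⁻⁶ V = 3.27 µV

3.27 µV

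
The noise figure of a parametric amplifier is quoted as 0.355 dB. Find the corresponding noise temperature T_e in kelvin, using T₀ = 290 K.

24.7 K

F = 10^(0.355/10) = 1.08518
T_e = (F − 1)·T₀ = (1.08518 − 1) × 290 = 24.7 K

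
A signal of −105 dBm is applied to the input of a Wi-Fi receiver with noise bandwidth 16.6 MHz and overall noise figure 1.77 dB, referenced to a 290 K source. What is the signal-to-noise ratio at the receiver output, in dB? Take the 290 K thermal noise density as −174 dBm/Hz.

Noise floor: N = −174 + 10 log₁₀(B) + NF
10 log₁₀(1.66×10⁷) = 72.2 dB
N = −174 + 72.2 + 1.77 = −100.03 dBm
SNR = P_sig − N = −105 − (−100.03) = −4.97 dB → −5.0 dB

−5.0 dB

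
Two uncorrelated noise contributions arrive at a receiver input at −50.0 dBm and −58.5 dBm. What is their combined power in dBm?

Convert to linear, add, convert back:
P₁ = 1.00×10⁻⁸ W, P₂ = 1.41×10⁻⁹ W
P_tot = 1.14×10⁻⁸ W → 10 log₁₀(P_tot / 10⁻³) = −49.4 dBm

−49.4 dBm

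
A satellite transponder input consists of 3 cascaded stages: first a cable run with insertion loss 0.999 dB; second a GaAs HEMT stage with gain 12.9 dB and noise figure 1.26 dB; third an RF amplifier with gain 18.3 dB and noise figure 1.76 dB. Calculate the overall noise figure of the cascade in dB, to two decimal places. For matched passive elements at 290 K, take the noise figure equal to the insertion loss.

2.34 dB

Convert to linear (a loss of L dB is a gain of −L dB): F_i = 10^(NF_i/10), G_i = 10^(G_i,dB/10)
  Stage 1: F_1 = 10^(0.999/10) = 1.259, G_1 = 10^(−0.999/10) = 0.7945
  Stage 2: F_2 = 10^(1.26/10) = 1.337, G_2 = 10^(12.9/10) = 19.50
  Stage 3: F_3 = 10^(1.76/10) = 1.500, G_3 = 10^(18.3/10) = 67.61
Friis cascade:
  F = 1.259 + (1.337 − 1)/0.7945 + (1.500 − 1)/15.49 = 1.715
NF = 10 log₁₀(1.715) = 2.34 dB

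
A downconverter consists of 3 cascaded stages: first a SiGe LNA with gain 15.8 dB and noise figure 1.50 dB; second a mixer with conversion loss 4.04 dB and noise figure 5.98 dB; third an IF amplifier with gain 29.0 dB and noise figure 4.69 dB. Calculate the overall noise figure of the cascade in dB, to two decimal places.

Convert to linear (a loss of L dB is a gain of −L dB): F_i = 10^(NF_i/10), G_i = 10^(G_i,dB/10)
  Stage 1: F_1 = 10^(1.50/10) = 1.413, G_1 = 10^(15.8/10) = 38.02
  Stage 2: F_2 = 10^(5.98/10) = 3.963, G_2 = 10^(−4.04/10) = 0.3945
  Stage 3: F_3 = 10^(4.69/10) = 2.944, G_3 = 10^(29.0/10) = 794.3
Friis cascade:
  F = 1.413 + (3.963 − 1)/38.02 + (2.944 − 1)/15.00 = 1.620
NF = 10 log₁₀(1.620) = 2.10 dB

2.10 dB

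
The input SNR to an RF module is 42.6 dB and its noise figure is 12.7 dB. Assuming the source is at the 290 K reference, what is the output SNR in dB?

By definition F = SNR_in/SNR_out, so in dB: SNR_out = SNR_in − NF
SNR_out = 42.6 − 12.7 = 29.9 dB

29.9 dB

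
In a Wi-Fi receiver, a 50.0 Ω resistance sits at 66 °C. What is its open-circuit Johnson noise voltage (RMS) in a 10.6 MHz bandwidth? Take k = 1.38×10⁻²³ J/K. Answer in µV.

3.15 µV

T = 66 °C + 273.15 = 339.15 K
V_n = √(4kTRB)
4kTRB = 4 × 1.38×10⁻²³ × 339.15 × 5.00×10¹ × 1.06×10⁷ = 9.92×10⁻¹² V²
V_n = √(9.92×10⁻¹²) = 3.15×10⁻⁶ V = 3.15 µV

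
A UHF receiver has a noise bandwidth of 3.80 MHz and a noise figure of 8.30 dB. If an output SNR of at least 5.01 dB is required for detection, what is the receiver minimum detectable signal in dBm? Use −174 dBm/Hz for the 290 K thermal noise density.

−94.9 dBm

Sensitivity = −174 + 10 log₁₀(B) + NF + SNR_min
= −174 + 65.8 + 8.30 + 5.01
= −94.89 dBm → −94.9 dBm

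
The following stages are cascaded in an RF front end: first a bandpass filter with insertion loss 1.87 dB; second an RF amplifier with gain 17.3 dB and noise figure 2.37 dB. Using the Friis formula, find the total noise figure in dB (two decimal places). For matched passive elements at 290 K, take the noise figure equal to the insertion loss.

Convert to linear (a loss of L dB is a gain of −L dB): F_i = 10^(NF_i/10), G_i = 10^(G_i,dB/10)
  Stage 1: F_1 = 10^(1.87/10) = 1.538, G_1 = 10^(−1.87/10) = 0.6501
  Stage 2: F_2 = 10^(2.37/10) = 1.726, G_2 = 10^(17.3/10) = 53.70
Friis cascade:
  F = 1.538 + (1.726 − 1)/0.6501 = 2.655
NF = 10 log₁₀(2.655) = 4.24 dB

4.24 dB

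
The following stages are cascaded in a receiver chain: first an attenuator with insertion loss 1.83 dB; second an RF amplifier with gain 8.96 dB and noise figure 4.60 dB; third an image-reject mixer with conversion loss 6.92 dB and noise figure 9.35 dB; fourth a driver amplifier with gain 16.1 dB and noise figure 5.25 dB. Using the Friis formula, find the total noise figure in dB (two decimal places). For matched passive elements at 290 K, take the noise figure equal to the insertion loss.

9.09 dB

Convert to linear (a loss of L dB is a gain of −L dB): F_i = 10^(NF_i/10), G_i = 10^(G_i,dB/10)
  Stage 1: F_1 = 10^(1.83/10) = 1.524, G_1 = 10^(−1.83/10) = 0.6561
  Stage 2: F_2 = 10^(4.60/10) = 2.884, G_2 = 10^(8.96/10) = 7.870
  Stage 3: F_3 = 10^(9.35/10) = 8.610, G_3 = 10^(−6.92/10) = 0.2032
  Stage 4: F_4 = 10^(5.25/10) = 3.350, G_4 = 10^(16.1/10) = 40.74
Friis cascade:
  F = 1.524 + (2.884 − 1)/0.6561 + (8.610 − 1)/5.164 + (3.350 − 1)/1.050 = 8.108
NF = 10 log₁₀(8.108) = 9.09 dB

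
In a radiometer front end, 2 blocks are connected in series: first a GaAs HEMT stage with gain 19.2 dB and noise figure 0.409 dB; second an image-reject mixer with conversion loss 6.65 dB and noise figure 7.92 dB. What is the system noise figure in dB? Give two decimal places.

Convert to linear (a loss of L dB is a gain of −L dB): F_i = 10^(NF_i/10), G_i = 10^(G_i,dB/10)
  Stage 1: F_1 = 10^(0.409/10) = 1.099, G_1 = 10^(19.2/10) = 83.18
  Stage 2: F_2 = 10^(7.92/10) = 6.194, G_2 = 10^(−6.65/10) = 0.2163
Friis cascade:
  F = 1.099 + (6.194 − 1)/83.18 = 1.161
NF = 10 log₁₀(1.161) = 0.65 dB

0.65 dB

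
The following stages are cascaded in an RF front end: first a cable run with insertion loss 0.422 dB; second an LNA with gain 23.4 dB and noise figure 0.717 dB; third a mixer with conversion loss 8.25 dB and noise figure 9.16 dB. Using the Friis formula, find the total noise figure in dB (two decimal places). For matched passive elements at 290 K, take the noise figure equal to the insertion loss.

1.26 dB

Convert to linear (a loss of L dB is a gain of −L dB): F_i = 10^(NF_i/10), G_i = 10^(G_i,dB/10)
  Stage 1: F_1 = 10^(0.422/10) = 1.102, G_1 = 10^(−0.422/10) = 0.9074
  Stage 2: F_2 = 10^(0.717/10) = 1.180, G_2 = 10^(23.4/10) = 218.8
  Stage 3: F_3 = 10^(9.16/10) = 8.241, G_3 = 10^(−8.25/10) = 0.1496
Friis cascade:
  F = 1.102 + (1.180 − 1)/0.9074 + (8.241 − 1)/198.5 = 1.336
NF = 10 log₁₀(1.336) = 1.26 dB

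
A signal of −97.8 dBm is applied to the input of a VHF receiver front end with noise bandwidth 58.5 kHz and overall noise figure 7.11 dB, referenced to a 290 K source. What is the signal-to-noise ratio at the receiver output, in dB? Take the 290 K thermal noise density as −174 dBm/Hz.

Noise floor: N = −174 + 10 log₁₀(B) + NF
10 log₁₀(5.85×10⁴) = 47.67 dB
N = −174 + 47.67 + 7.11 = −119.22 dBm
SNR = P_sig − N = −97.8 − (−119.22) = 21.42 dB → 21.4 dB

21.4 dB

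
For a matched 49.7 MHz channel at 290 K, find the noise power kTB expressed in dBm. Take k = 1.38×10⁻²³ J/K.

−97.0 dBm

P_n = kTB = 1.38×10⁻²³ × 290 × 4.97×10⁷ = 1.99×10⁻¹³ W
In dBm: 10 log₁₀(1.99×10⁻¹³ / 10⁻³) = −97.0 dBm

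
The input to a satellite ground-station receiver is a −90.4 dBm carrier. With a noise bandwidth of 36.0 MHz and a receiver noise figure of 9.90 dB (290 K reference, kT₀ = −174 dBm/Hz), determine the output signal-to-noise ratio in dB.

Noise floor: N = −174 + 10 log₁₀(B) + NF
10 log₁₀(3.60×10⁷) = 75.56 dB
N = −174 + 75.56 + 9.90 = −88.54 dBm
SNR = P_sig − N = −90.4 − (−88.54) = −1.86 dB → −1.9 dB

−1.9 dB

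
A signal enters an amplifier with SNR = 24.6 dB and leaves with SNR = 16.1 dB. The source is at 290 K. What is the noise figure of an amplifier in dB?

NF (dB) = SNR_in(dB) − SNR_out(dB) when the source is at T₀
NF = 24.6 − 16.1 = 8.5 dB

8.5 dB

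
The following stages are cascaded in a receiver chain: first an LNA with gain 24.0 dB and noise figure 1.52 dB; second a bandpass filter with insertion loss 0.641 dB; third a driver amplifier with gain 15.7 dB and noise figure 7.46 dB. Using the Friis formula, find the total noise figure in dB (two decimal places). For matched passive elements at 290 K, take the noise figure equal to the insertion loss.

Convert to linear (a loss of L dB is a gain of −L dB): F_i = 10^(NF_i/10), G_i = 10^(G_i,dB/10)
  Stage 1: F_1 = 10^(1.52/10) = 1.419, G_1 = 10^(24.0/10) = 251.2
  Stage 2: F_2 = 10^(0.641/10) = 1.159, G_2 = 10^(−0.641/10) = 0.8628
  Stage 3: F_3 = 10^(7.46/10) = 5.572, G_3 = 10^(15.7/10) = 37.15
Friis cascade:
  F = 1.419 + (1.159 − 1)/251.2 + (5.572 − 1)/216.7 = 1.441
NF = 10 log₁₀(1.441) = 1.59 dB

1.59 dB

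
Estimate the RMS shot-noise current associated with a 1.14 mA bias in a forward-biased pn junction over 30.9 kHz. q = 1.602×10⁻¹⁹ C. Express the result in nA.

3.36 nA

I_n = √(2qI·B)
2qI·B = 2 × 1.602×10⁻¹⁹ × 1.14×10⁻³ × 3.09×10⁴ = 1.13×10⁻¹⁷ A²
I_n = √(1.13×10⁻¹⁷) = 3.36×10⁻⁹ A = 3.36 nA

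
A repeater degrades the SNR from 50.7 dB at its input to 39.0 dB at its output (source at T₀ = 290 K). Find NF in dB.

NF (dB) = SNR_in(dB) − SNR_out(dB) when the source is at T₀
NF = 50.7 − 39.0 = 11.7 dB

11.7 dB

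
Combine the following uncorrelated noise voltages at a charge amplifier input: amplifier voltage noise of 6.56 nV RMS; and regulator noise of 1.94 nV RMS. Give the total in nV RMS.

Uncorrelated sources add in power (mean-square): V_tot = √(ΣV_i²)
V_tot = √[(6.56×10⁻⁹)² + (1.94×10⁻⁹)²] = 6.84×10⁻⁹ V = 6.84 nV

6.84 nV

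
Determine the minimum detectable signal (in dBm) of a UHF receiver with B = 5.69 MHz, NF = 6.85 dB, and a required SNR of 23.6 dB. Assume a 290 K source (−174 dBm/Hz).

Sensitivity = −174 + 10 log₁₀(B) + NF + SNR_min
= −174 + 67.55 + 6.85 + 23.6
= −76.00 dBm → −76.0 dBm

−76.0 dBm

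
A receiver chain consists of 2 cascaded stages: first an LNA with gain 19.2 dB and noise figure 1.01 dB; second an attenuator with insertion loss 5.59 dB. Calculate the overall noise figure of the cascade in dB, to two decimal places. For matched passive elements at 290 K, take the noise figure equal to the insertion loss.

Convert to linear (a loss of L dB is a gain of −L dB): F_i = 10^(NF_i/10), G_i = 10^(G_i,dB/10)
  Stage 1: F_1 = 10^(1.01/10) = 1.262, G_1 = 10^(19.2/10) = 83.18
  Stage 2: F_2 = 10^(5.59/10) = 3.622, G_2 = 10^(−5.59/10) = 0.2761
Friis cascade:
  F = 1.262 + (3.622 − 1)/83.18 = 1.293
NF = 10 log₁₀(1.293) = 1.12 dB

1.12 dB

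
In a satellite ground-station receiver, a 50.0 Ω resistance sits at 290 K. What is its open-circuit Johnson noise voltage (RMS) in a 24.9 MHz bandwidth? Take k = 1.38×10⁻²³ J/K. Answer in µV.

V_n = √(4kTRB)
4kTRB = 4 × 1.38×10⁻²³ × 290 × 5.00×10¹ × 2.49×10⁷ = 1.99×10⁻¹¹ V²
V_n = √(1.99×10⁻¹¹) = 4.46×10⁻⁶ V = 4.46 µV

4.46 µV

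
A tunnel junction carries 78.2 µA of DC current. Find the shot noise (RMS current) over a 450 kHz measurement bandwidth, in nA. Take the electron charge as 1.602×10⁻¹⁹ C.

3.36 nA

I_n = √(2qI·B)
2qI·B = 2 × 1.602×10⁻¹⁹ × 7.82×10⁻⁵ × 4.50×10⁵ = 1.13×10⁻¹⁷ A²
I_n = √(1.13×10⁻¹⁷) = 3.36×10⁻⁹ A = 3.36 nA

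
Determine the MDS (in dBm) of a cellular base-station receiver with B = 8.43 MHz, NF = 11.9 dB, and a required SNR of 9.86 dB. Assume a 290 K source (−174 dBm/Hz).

−83.0 dBm

Sensitivity = −174 + 10 log₁₀(B) + NF + SNR_min
= −174 + 69.26 + 11.9 + 9.86
= −82.98 dBm → −83.0 dBm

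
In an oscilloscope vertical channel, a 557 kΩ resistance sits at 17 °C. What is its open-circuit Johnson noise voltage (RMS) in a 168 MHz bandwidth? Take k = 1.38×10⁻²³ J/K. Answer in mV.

1.22 mV

T = 17 °C + 273.15 = 290.15 K
V_n = √(4kTRB)
4kTRB = 4 × 1.38×10⁻²³ × 290.15 × 5.57×10⁵ × 1.68×10⁸ = 1.50×10⁻⁶ V²
V_n = √(1.50×10⁻⁶) = 1.22×10⁻³ V = 1.22 mV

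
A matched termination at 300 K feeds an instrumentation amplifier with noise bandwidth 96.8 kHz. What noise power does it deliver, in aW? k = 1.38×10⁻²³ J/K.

401 aW

P_n = kTB = 1.38×10⁻²³ × 300 × 9.68×10⁴ = 4.01×10⁻¹⁶ W = 401 aW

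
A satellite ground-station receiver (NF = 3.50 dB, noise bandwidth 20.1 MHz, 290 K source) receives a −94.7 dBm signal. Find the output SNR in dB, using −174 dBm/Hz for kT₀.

Noise floor: N = −174 + 10 log₁₀(B) + NF
10 log₁₀(2.01×10⁷) = 73.03 dB
N = −174 + 73.03 + 3.50 = −97.47 dBm
SNR = P_sig − N = −94.7 − (−97.47) = 2.77 dB → 2.8 dB

2.8 dB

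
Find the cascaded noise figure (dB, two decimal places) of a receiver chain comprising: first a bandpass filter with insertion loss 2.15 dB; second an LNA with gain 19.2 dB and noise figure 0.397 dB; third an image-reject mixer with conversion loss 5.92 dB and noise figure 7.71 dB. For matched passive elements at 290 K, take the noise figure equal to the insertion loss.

2.77 dB

Convert to linear (a loss of L dB is a gain of −L dB): F_i = 10^(NF_i/10), G_i = 10^(G_i,dB/10)
  Stage 1: F_1 = 10^(2.15/10) = 1.641, G_1 = 10^(−2.15/10) = 0.6095
  Stage 2: F_2 = 10^(0.397/10) = 1.096, G_2 = 10^(19.2/10) = 83.18
  Stage 3: F_3 = 10^(7.71/10) = 5.902, G_3 = 10^(−5.92/10) = 0.2559
Friis cascade:
  F = 1.641 + (1.096 − 1)/0.6095 + (5.902 − 1)/50.70 = 1.894
NF = 10 log₁₀(1.894) = 2.77 dB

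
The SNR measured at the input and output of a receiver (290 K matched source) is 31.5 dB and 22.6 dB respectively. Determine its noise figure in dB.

8.9 dB

NF (dB) = SNR_in(dB) − SNR_out(dB) when the source is at T₀
NF = 31.5 − 22.6 = 8.9 dB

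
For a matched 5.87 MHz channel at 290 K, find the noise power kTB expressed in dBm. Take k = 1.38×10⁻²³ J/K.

−106.3 dBm

P_n = kTB = 1.38×10⁻²³ × 290 × 5.87×10⁶ = 2.35×10⁻¹⁴ W
In dBm: 10 log₁₀(2.35×10⁻¹⁴ / 10⁻³) = −106.3 dBm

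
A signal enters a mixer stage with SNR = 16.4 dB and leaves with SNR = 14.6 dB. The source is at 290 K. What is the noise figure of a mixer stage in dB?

1.8 dB

NF (dB) = SNR_in(dB) − SNR_out(dB) when the source is at T₀
NF = 16.4 − 14.6 = 1.8 dB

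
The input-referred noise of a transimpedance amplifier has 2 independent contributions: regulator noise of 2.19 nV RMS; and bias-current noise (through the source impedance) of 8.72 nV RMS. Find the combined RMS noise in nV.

8.99 nV

Uncorrelated sources add in power (mean-square): V_tot = √(ΣV_i²)
V_tot = √[(2.19×10⁻⁹)² + (8.72×10⁻⁹)²] = 8.99×10⁻⁹ V = 8.99 nV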